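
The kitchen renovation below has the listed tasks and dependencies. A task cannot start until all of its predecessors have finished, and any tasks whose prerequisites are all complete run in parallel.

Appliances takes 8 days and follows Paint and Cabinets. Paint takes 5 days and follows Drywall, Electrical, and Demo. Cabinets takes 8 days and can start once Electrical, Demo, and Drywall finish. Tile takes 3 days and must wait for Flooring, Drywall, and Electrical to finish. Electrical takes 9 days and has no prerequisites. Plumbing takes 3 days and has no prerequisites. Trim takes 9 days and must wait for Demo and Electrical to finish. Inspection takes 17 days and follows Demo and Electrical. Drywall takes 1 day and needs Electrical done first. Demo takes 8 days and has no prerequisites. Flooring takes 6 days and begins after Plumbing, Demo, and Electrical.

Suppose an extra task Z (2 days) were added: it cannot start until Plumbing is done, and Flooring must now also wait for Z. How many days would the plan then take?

Originally the plan takes 26 days.
With Z inserted, Flooring now waits for max(Plumbing, Demo, Electrical, Z).
New critical path: Electrical→Drywall→Cabinets→Appliances = 9+1+8+8 = 26 ⇒ 26 days.

26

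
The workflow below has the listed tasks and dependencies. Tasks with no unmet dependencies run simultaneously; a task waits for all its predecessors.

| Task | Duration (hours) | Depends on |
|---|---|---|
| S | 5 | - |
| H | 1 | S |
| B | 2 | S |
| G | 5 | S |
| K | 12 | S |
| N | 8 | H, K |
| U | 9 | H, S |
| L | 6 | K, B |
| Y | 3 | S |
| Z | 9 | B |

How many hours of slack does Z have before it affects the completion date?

9

The longest chain is S→K→N = 5+12+8 = 25; overall finish 25 hours.
The longest chain containing Z totals 16 hours.
So Z can slip 25 − 16 = 9 hours.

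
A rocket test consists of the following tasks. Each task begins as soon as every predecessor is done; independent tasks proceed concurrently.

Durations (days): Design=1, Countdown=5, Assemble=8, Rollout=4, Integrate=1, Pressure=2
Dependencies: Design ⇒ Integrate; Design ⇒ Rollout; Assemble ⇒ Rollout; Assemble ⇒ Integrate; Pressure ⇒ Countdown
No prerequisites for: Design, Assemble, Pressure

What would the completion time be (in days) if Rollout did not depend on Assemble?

9

Original critical path: Assemble→Rollout = 8+4 = 12 ⇒ 12 days.
Without Assemble→Rollout, Rollout's earliest start moves from 8 to 1.
The longest chain is now Assemble→Integrate = 8+1 = 9, so the plan takes 9 days.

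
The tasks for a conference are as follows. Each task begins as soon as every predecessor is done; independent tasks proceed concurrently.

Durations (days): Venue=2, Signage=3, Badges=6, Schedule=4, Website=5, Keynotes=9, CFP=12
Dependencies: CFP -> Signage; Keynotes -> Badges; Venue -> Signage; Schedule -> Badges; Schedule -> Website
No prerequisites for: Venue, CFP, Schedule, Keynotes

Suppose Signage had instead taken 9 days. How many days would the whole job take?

Critical path before the change: CFP→Signage = 12+3 = 15 giving 15 days.
Since Signage is critical, the +6 change carries straight to that chain (now 21 days).
That remains the longest chain; total 21 days.

21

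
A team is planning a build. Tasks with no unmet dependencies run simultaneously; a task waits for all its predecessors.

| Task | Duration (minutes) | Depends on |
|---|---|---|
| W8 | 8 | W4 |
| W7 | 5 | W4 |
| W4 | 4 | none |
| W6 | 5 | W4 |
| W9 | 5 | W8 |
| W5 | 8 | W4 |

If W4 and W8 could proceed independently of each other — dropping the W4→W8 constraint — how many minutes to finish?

Before: longest chain W4→W8→W9 = 4+8+5 = 17, finish 17.
Without W4→W8, W8's earliest start moves from 4 to 0.
After: W8→W9 = 8+5 = 13 → 13 minutes.

13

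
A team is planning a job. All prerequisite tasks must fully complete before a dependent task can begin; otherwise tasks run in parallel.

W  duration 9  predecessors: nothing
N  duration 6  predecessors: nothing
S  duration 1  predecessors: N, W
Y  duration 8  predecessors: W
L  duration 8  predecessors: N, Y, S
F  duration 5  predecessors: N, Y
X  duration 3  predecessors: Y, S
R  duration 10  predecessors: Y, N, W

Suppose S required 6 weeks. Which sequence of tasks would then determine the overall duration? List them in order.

Actual critical path: W→Y→R = 9+8+10 = 27 ⇒ 27 weeks.
The longest path through S is only 18 weeks, so S has float 9.
The critical path is still W→Y→R; finish is now 27 weeks.

W, Y, R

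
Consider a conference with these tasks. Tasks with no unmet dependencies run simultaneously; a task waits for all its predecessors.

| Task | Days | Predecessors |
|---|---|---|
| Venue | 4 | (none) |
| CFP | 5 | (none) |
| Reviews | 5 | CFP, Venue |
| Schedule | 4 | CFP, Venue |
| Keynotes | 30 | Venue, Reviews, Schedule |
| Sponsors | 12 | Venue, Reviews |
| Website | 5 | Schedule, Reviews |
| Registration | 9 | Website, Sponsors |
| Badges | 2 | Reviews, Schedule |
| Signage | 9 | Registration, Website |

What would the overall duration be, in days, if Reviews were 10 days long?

Actual critical path: CFP→Reviews→Keynotes = 5+5+30 = 40 ⇒ 40 days.
Reviews is on the critical path; changing it to 10 makes that path 45 days.
That remains the longest chain; total 45 days.

45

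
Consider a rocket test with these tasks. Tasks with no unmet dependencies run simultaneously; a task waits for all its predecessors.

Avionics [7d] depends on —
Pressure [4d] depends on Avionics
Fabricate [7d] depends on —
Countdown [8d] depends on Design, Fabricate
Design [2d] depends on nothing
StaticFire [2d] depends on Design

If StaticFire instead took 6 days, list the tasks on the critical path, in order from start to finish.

Fabricate, Countdown

As given, the longest chain is Fabricate→Countdown = 7+8 = 15, so the finish is 15 days.
StaticFire has 11 days of float (longest path through it is 4).
That remains the longest chain; total 15 days.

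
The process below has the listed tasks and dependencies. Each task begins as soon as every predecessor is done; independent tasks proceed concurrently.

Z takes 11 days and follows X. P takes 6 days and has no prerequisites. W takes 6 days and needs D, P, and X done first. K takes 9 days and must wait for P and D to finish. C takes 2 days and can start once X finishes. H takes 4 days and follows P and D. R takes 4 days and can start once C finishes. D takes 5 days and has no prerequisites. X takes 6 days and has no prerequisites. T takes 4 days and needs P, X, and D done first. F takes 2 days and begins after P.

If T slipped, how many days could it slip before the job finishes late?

Critical path: X→Z = 6+11 = 17, so the finish is 17 days.
T finishes as early as 10 and must finish by 17.
So T can slip 17 − 10 = 7 days.

7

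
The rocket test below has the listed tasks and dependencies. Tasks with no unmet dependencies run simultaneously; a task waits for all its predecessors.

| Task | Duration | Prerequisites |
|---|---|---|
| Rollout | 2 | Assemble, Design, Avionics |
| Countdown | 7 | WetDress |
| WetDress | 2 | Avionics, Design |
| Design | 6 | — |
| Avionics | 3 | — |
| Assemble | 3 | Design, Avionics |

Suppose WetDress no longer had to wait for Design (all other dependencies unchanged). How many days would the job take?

Before: longest chain Design→WetDress→Countdown = 6+2+7 = 15, finish 15.
Without Design→WetDress, WetDress's earliest start moves from 6 to 3.
New critical path: Avionics→WetDress→Countdown = 3+2+7 = 12 ⇒ 12 days.

12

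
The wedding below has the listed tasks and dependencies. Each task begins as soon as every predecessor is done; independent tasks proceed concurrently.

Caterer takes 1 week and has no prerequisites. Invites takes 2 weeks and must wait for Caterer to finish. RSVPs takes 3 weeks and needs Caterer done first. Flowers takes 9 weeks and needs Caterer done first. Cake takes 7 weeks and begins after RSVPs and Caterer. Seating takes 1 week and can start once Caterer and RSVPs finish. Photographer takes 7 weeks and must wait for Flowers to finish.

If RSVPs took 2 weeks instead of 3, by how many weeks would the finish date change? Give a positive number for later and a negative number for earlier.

Baseline: Caterer→Flowers→Photographer = 1+9+7 = 17 → 17 weeks.
RSVPs has 6 weeks of float (longest path through it is 11).
That remains the longest chain; total 17 weeks.
Change in finish: 17 − 17 = +0 weeks.

0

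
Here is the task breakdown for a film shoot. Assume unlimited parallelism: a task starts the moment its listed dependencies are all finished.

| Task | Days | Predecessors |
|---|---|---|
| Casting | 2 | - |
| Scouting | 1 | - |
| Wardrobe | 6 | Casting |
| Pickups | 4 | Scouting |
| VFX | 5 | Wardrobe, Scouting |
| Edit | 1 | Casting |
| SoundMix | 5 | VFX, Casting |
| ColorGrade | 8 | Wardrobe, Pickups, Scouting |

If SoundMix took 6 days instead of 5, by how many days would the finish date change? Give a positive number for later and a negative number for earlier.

As given, the longest chain is Casting→Wardrobe→VFX→SoundMix = 2+6+5+5 = 18, so the finish is 18 days.
Since SoundMix is critical, the +1 change carries straight to that chain (now 19 days).
That remains the longest chain; total 19 days.
Change in finish: 19 − 18 = +1 days.

1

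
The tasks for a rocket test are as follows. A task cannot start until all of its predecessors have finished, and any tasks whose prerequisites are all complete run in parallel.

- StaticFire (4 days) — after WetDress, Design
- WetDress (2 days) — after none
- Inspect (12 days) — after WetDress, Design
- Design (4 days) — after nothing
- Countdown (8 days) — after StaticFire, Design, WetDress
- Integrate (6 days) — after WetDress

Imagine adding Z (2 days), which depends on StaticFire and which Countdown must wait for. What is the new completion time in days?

18

Originally the schedule takes 16 days.
With Z inserted, Countdown now waits for max(StaticFire, Design, WetDress, Z).
New critical path: Design→StaticFire→Z→Countdown = 4+4+2+8 = 18 ⇒ 18 days.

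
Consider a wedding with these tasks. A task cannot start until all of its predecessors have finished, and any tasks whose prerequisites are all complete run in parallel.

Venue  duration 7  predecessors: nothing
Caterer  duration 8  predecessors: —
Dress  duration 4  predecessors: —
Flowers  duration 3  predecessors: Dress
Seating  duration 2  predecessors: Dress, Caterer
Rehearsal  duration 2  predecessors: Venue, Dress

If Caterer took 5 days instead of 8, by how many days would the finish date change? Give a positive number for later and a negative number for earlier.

-1

The binding path is Caterer→Seating = 8+2 = 10; finish at 10 days.
Since Caterer is critical, the -3 change carries straight to that chain (now 7 days).
New critical path: Venue→Rehearsal = 7+2 = 9 ⇒ 9 days.
Change in finish: 9 − 10 = -1 days.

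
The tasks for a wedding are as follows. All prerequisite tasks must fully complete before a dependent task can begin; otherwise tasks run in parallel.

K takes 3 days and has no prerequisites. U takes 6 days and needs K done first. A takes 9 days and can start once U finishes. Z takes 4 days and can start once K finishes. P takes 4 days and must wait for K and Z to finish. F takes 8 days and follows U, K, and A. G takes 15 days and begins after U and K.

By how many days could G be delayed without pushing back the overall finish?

The longest chain is K→U→A→F = 3+6+9+8 = 26; overall finish 26 days.
Longest path through G: 24 days (earliest finish 24, latest finish 26).
Slack of G = 11 − 9 = 2 days.

2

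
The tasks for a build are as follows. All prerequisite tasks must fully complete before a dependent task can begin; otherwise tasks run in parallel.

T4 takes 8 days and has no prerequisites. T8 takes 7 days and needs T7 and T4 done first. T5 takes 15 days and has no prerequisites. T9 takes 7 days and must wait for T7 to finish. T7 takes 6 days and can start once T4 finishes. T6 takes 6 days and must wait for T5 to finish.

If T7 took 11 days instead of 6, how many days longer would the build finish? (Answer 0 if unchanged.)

The binding path is T4→T7→T8 = 8+6+7 = 21; finish at 21 days.
Since T7 is critical, the +5 change carries straight to that chain (now 26 days).
No other chain overtakes it, so the finish is 26 days.
Change in finish: 26 − 21 = +5 days.

5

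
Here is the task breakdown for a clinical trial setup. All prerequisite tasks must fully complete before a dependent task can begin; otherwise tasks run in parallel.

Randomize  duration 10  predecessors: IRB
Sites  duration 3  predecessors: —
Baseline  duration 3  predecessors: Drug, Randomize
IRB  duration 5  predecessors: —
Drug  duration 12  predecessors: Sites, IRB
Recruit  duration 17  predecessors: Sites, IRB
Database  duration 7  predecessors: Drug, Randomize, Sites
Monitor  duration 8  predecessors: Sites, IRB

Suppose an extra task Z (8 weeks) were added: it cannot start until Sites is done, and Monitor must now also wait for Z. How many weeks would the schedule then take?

Originally the schedule takes 24 weeks.
With Z inserted, Monitor now waits for max(Sites, IRB, Z).
New critical path: IRB→Drug→Database = 5+12+7 = 24 ⇒ 24 weeks.

24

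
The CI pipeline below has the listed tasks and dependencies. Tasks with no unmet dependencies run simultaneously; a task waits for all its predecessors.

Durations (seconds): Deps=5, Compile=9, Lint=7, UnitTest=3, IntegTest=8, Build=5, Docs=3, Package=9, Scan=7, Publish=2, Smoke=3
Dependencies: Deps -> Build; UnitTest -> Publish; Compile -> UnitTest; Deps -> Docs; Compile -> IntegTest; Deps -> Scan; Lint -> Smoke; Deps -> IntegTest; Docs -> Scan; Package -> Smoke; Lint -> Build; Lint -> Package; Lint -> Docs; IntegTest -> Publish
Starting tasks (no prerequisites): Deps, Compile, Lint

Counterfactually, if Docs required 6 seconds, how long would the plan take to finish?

Critical path before the change: Compile→IntegTest→Publish = 9+8+2 = 19 giving 19 seconds.
Docs has 2 seconds of float (longest path through it is 17).
Now Lint→Docs→Scan = 7+6+7 = 20 is longest, so the finish becomes 20 seconds.

20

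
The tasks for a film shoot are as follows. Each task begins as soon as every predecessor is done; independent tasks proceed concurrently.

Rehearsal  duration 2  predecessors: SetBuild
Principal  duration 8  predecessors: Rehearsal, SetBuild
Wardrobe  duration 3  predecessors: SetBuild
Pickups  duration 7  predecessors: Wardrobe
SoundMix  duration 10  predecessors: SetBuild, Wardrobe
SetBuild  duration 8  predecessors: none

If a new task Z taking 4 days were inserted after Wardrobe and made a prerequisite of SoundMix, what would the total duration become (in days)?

25

Originally the schedule takes 21 days.
With Z inserted, SoundMix now waits for max(SetBuild, Wardrobe, Z).
New critical path: SetBuild→Wardrobe→Z→SoundMix = 8+3+4+10 = 25 ⇒ 25 days.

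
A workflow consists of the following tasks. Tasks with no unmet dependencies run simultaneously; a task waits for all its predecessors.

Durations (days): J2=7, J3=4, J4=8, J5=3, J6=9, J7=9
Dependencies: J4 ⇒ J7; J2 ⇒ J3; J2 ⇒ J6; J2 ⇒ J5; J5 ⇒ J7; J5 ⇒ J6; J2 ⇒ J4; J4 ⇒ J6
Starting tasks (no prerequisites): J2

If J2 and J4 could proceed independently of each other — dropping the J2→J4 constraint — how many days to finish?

19

Original critical path: J2→J4→J6 = 7+8+9 = 24 ⇒ 24 days.
Without J2→J4, J4's earliest start moves from 7 to 0.
The longest chain is now J2→J5→J6 = 7+3+9 = 19, so the job takes 19 days.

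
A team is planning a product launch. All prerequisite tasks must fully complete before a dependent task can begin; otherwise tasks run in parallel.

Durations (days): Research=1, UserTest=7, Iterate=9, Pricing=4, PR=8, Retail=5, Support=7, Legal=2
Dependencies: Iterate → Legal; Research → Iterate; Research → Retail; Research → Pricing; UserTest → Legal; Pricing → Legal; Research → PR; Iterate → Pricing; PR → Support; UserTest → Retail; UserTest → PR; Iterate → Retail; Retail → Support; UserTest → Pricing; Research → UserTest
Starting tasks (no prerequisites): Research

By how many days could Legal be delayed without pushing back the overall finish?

Research→UserTest→PR→Support = 1+7+8+7 = 23 sets the makespan at 23 days.
The longest chain containing Legal totals 16 days.
Float = 23 − 16 = 7.

7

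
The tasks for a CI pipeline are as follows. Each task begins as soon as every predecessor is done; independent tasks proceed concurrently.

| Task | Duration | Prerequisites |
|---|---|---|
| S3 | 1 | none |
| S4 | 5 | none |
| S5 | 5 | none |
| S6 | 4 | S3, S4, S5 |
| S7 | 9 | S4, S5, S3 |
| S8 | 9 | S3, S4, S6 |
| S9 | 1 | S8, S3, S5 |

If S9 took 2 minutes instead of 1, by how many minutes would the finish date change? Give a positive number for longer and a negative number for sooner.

1

As given, the longest chain is S4→S6→S8→S9 = 5+4+9+1 = 19, so the finish is 19 minutes.
S9 is on the critical path; changing it to 2 makes that path 20 minutes.
That remains the longest chain; total 20 minutes.
Change in finish: 20 − 19 = +1 minutes.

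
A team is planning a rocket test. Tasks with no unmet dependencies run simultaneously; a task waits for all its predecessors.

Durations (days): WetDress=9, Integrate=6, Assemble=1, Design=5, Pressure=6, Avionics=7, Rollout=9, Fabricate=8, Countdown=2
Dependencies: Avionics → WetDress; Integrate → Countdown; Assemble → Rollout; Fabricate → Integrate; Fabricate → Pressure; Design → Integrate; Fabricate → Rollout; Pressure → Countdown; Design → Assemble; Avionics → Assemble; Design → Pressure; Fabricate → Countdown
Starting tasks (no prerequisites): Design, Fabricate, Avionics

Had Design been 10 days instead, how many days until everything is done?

20

Critical path before the change: Fabricate→Rollout = 8+9 = 17 giving 17 days.
The longest path through Design is only 15 days, so Design has float 2.
New critical path: Design→Assemble→Rollout = 10+1+9 = 20 ⇒ 20 days.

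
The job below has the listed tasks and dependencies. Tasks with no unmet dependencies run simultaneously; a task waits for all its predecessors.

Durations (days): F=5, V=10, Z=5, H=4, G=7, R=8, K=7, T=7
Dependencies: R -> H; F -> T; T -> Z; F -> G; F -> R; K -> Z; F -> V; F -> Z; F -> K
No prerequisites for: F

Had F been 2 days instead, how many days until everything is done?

As given, the longest chain is F→K→Z = 5+7+5 = 17, so the finish is 17 days.
F is on the critical path; changing it to 2 makes that path 14 days.
No other chain overtakes it, so the finish is 14 days.

14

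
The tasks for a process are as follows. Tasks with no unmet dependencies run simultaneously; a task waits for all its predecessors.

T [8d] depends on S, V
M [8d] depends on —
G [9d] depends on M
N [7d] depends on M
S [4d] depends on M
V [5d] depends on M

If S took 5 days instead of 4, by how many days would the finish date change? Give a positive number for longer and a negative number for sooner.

The binding path is M→V→T = 8+5+8 = 21; finish at 21 days.
S is off the critical path — its longest chain is 20 days, giving 1 of slack.
That remains the longest chain; total 21 days.
Change in finish: 21 − 21 = +0 days.

0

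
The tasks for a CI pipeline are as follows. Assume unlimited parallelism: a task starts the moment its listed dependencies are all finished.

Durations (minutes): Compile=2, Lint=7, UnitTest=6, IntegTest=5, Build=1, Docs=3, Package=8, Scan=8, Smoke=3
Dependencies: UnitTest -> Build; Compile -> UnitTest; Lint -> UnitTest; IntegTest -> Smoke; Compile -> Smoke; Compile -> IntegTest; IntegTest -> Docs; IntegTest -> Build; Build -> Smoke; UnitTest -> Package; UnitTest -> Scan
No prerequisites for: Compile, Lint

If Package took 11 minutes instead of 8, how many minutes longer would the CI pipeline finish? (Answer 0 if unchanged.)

3

Actual critical path: Lint→UnitTest→Package = 7+6+8 = 21 ⇒ 21 minutes.
Package lies on that path, so at 11 minutes the path becomes 24 minutes.
No other chain overtakes it, so the finish is 24 minutes.
Change in finish: 24 − 21 = +3 minutes.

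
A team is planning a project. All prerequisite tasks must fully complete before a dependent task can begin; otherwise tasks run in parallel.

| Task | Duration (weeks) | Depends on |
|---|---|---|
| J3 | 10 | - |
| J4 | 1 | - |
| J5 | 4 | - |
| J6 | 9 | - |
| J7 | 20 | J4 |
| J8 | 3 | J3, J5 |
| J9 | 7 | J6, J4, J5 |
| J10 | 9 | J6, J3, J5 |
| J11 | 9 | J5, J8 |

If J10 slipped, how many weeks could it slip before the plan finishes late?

The longest chain is J3→J8→J11 = 10+3+9 = 22; overall finish 22 weeks.
J10 finishes as early as 19 and must finish by 22.
Slack of J10 = 13 − 10 = 3 weeks.

3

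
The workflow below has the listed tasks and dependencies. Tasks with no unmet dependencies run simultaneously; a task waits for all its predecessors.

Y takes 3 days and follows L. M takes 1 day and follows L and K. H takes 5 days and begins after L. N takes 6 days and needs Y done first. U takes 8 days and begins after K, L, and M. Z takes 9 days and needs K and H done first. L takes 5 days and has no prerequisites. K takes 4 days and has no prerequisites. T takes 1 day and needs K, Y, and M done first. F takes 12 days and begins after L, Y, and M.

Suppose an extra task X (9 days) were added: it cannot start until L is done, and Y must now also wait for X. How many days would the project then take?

Originally the project takes 20 days.
With X inserted, Y now waits for max(L, X).
New critical path: L→X→Y→F = 5+9+3+12 = 29 ⇒ 29 days.

29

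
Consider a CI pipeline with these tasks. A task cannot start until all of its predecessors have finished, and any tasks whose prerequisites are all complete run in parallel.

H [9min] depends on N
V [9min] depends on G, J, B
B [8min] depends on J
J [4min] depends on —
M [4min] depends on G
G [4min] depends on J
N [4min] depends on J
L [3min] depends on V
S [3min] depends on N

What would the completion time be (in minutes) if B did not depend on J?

20

With the dependency in place, J→B→V→L = 4+8+9+3 = 24 sets the finish at 24 minutes.
Without J→B, B's earliest start moves from 4 to 0.
After: J→G→V→L = 4+4+9+3 = 20 → 20 minutes.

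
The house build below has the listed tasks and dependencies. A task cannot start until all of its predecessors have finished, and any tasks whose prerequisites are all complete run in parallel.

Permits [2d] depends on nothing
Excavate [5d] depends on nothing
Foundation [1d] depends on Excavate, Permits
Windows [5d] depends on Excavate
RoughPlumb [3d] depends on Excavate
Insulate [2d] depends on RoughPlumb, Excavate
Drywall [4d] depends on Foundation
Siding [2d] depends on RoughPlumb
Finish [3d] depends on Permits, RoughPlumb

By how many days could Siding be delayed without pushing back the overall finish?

Critical path: Excavate→RoughPlumb→Finish = 5+3+3 = 11, so the finish is 11 days.
Longest path through Siding: 10 days (earliest finish 10, latest finish 11).
Slack of Siding = 9 − 8 = 1 day.

1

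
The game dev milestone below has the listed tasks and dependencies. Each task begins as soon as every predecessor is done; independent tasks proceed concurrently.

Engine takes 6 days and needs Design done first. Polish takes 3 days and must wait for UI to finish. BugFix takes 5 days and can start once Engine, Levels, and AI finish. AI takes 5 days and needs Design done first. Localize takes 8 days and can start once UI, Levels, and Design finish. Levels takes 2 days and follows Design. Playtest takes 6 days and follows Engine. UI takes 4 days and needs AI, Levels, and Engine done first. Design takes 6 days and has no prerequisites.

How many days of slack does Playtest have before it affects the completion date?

6

Design→Engine→UI→Localize = 6+6+4+8 = 24 sets the makespan at 24 days.
Longest path through Playtest: 18 days (earliest finish 18, latest finish 24).
Slack of Playtest = 18 − 12 = 6 days.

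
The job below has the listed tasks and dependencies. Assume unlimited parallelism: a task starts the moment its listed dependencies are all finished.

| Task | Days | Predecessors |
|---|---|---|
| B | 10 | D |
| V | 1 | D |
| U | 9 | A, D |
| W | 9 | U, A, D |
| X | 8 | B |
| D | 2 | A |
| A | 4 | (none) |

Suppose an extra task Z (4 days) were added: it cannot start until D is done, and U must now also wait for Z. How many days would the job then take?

Originally the job takes 24 days.
With Z inserted, U now waits for max(A, D, Z).
New critical path: A→D→Z→U→W = 4+2+4+9+9 = 28 ⇒ 28 days.

28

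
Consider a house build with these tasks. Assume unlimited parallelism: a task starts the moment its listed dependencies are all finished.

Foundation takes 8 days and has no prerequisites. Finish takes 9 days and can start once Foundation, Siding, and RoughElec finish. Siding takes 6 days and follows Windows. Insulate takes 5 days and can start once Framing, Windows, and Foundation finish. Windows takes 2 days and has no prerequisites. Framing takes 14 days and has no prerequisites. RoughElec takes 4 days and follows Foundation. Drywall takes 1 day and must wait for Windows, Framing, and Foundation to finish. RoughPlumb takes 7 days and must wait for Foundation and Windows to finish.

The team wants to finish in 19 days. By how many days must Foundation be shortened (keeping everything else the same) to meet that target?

Current finish: 21 days; target: 19.
Foundation is on every critical path, so each day cut from Foundation cuts the finish by one (this holds down to a finish of 19).
Need 21 − 19 = 2 days off Foundation → Foundation becomes 6 days, finish becomes 19.

2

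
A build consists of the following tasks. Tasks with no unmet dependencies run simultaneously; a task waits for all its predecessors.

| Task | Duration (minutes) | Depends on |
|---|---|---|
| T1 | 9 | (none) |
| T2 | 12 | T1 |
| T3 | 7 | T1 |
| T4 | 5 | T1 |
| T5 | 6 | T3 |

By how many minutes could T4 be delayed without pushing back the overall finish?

Critical path: T1→T3→T5 = 9+7+6 = 22, so the finish is 22 minutes.
The longest chain containing T4 totals 14 minutes.
Float = 22 − 14 = 8.

8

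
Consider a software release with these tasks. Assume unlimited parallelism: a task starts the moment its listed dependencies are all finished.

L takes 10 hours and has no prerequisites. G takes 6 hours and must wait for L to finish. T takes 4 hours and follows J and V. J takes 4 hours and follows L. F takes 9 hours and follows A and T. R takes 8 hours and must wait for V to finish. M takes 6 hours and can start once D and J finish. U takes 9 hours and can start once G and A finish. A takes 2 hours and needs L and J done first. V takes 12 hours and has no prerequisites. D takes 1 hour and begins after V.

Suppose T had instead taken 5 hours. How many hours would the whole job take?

The binding path is L→J→T→F = 10+4+4+9 = 27; finish at 27 hours.
T is on the critical path; changing it to 5 makes that path 28 hours.
No other chain overtakes it, so the finish is 28 hours.

28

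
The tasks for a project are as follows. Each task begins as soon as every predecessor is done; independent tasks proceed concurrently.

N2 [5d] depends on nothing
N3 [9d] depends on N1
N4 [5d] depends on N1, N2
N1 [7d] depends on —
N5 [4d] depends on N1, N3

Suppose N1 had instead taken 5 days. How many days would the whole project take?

Baseline: N1→N3→N5 = 7+9+4 = 20 → 20 days.
N1 lies on that path, so at 5 days the path becomes 18 days.
That remains the longest chain; total 18 days.

18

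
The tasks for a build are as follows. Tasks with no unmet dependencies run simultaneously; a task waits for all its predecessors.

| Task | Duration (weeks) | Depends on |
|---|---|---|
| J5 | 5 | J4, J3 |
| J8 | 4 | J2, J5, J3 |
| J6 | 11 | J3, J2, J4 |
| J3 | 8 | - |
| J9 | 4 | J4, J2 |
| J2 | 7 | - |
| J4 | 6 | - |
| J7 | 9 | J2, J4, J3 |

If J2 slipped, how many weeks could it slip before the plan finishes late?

The longest chain is J3→J6 = 8+11 = 19; overall finish 19 weeks.
Longest path through J2: 18 weeks (earliest finish 7, latest finish 8).
So J2 can slip 8 − 7 = 1 week.

1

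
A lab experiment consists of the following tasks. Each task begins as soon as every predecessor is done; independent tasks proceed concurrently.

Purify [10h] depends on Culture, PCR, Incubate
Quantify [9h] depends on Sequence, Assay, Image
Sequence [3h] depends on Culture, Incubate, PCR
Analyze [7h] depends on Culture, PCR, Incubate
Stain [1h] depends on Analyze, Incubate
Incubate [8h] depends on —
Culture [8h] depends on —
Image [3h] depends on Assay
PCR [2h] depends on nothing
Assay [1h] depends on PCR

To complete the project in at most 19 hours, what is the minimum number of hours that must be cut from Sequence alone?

1

Current finish: 20 hours; target: 19.
Sequence is on every critical path, so each hour cut from Sequence cuts the finish by one (this holds down to a finish of 18).
Need 20 − 19 = 1 hour off Sequence → Sequence becomes 2 hours, finish becomes 19.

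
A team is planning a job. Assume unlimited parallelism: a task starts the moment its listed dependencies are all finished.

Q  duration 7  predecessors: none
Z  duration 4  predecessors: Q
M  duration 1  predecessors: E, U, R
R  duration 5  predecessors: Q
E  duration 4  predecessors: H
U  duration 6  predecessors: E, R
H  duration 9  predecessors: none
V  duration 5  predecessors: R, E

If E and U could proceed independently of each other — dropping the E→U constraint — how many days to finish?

19

With the dependency in place, H→E→U→M = 9+4+6+1 = 20 sets the finish at 20 days.
Without E→U, U's earliest start moves from 13 to 12.
New critical path: Q→R→U→M = 7+5+6+1 = 19 ⇒ 19 days.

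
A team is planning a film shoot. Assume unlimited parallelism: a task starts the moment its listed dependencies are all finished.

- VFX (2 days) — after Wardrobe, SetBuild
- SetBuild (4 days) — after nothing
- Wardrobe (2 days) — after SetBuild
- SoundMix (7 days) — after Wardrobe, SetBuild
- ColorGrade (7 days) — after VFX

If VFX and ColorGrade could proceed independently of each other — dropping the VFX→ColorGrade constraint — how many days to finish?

13

Before: longest chain SetBuild→Wardrobe→VFX→ColorGrade = 4+2+2+7 = 15, finish 15.
Without VFX→ColorGrade, ColorGrade's earliest start moves from 8 to 0.
After: SetBuild→Wardrobe→SoundMix = 4+2+7 = 13 → 13 days.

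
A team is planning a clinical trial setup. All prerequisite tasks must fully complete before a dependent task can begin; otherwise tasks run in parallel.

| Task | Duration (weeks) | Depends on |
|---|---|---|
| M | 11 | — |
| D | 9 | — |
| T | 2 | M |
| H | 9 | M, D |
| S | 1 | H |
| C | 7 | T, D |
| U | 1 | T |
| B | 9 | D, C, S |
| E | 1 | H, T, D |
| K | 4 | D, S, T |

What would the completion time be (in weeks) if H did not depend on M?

29

Original critical path: M→H→S→B = 11+9+1+9 = 30 ⇒ 30 weeks.
Without M→H, H's earliest start moves from 11 to 9.
The longest chain is now M→T→C→B = 11+2+7+9 = 29, so the plan takes 29 weeks.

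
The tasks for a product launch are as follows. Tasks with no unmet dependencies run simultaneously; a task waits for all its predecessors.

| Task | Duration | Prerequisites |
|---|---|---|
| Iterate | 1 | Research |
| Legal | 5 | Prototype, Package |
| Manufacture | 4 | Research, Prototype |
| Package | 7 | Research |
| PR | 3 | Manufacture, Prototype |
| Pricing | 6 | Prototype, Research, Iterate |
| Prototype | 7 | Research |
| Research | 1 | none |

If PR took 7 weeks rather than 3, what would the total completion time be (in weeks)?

19

The binding path is Research→Prototype→Manufacture→PR = 1+7+4+3 = 15; finish at 15 weeks.
Since PR is critical, the +4 change carries straight to that chain (now 19 weeks).
The critical path is still Research→Prototype→Manufacture→PR; finish is now 19 weeks.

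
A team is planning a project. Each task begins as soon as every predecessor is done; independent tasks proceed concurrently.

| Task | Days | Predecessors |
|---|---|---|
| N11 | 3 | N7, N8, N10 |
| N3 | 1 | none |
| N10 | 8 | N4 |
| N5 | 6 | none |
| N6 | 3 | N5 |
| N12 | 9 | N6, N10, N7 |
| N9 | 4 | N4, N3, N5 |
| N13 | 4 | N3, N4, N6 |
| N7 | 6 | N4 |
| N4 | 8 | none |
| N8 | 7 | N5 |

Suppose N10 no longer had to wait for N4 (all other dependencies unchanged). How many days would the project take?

Before: longest chain N4→N10→N12 = 8+8+9 = 25, finish 25.
Without N4→N10, N10's earliest start moves from 8 to 0.
After: N4→N7→N12 = 8+6+9 = 23 → 23 days.

23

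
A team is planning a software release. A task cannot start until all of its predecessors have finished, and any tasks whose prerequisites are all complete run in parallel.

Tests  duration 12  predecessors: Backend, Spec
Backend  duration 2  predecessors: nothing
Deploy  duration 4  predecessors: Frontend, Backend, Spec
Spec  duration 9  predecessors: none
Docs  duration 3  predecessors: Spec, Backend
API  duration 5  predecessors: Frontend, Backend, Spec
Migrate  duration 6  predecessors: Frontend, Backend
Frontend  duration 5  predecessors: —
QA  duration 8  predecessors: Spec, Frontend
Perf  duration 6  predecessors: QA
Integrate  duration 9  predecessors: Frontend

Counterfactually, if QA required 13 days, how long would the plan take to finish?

Critical path before the change: Spec→QA→Perf = 9+8+6 = 23 giving 23 days.
Since QA is critical, the +5 change carries straight to that chain (now 28 days).
That remains the longest chain; total 28 days.

28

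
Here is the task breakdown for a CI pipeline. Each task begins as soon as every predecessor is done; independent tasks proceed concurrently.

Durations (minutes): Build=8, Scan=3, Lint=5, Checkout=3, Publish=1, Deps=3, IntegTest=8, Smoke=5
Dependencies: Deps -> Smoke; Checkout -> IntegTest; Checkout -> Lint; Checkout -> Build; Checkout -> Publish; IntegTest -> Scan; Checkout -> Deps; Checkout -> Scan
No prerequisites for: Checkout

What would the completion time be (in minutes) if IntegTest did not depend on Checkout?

11

Original critical path: Checkout→IntegTest→Scan = 3+8+3 = 14 ⇒ 14 minutes.
Without Checkout→IntegTest, IntegTest's earliest start moves from 3 to 0.
The longest chain is now Checkout→Deps→Smoke = 3+3+5 = 11, so the schedule takes 11 minutes.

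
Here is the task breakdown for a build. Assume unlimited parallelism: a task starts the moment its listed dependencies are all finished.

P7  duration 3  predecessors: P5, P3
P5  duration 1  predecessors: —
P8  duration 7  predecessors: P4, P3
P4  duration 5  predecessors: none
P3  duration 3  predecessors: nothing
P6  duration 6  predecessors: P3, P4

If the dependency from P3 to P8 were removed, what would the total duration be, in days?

12

Original critical path: P4→P8 = 5+7 = 12 ⇒ 12 days.
Dropping P3→P8 doesn't change P8's earliest start (5); another predecessor still binds.
The longest chain is now P4→P8 = 5+7 = 12, so the job takes 12 days.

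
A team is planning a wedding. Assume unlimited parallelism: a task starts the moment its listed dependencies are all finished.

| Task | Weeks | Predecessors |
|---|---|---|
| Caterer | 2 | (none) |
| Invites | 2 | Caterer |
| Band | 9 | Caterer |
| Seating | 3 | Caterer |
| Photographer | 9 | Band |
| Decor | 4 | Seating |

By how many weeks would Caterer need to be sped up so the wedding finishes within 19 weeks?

Current finish: 20 weeks; target: 19.
Caterer is on every critical path, so each week cut from Caterer cuts the finish by one (this holds down to a finish of 19).
Need 20 − 19 = 1 week off Caterer → Caterer becomes 1 week, finish becomes 19.

1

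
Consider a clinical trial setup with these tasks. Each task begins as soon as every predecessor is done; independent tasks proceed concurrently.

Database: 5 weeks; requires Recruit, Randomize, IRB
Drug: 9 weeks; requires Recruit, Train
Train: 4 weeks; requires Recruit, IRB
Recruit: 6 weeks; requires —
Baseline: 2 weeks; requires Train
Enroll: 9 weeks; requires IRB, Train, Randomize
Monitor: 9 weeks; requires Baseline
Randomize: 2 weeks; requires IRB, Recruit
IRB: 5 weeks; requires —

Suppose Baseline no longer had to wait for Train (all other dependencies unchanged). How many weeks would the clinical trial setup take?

19

With the dependency in place, Recruit→Train→Baseline→Monitor = 6+4+2+9 = 21 sets the finish at 21 weeks.
Without Train→Baseline, Baseline's earliest start moves from 10 to 0.
New critical path: Recruit→Train→Drug = 6+4+9 = 19 ⇒ 19 weeks.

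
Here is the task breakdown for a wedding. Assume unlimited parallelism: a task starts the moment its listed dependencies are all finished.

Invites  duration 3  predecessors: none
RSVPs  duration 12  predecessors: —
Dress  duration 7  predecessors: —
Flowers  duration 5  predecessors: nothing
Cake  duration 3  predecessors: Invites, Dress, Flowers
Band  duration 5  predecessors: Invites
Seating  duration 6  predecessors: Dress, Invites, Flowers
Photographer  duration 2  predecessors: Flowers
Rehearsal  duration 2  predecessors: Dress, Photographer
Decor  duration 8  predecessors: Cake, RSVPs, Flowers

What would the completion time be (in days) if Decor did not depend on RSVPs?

Original critical path: RSVPs→Decor = 12+8 = 20 ⇒ 20 days.
Without RSVPs→Decor, Decor's earliest start moves from 12 to 10.
After: Dress→Cake→Decor = 7+3+8 = 18 → 18 days.

18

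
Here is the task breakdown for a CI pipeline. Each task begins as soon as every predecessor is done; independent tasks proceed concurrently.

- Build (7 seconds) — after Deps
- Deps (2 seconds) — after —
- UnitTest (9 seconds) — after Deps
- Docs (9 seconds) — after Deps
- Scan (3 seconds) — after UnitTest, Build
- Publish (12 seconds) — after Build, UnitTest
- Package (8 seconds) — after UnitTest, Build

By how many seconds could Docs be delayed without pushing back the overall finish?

12

The longest chain is Deps→UnitTest→Publish = 2+9+12 = 23; overall finish 23 seconds.
The longest chain containing Docs totals 11 seconds.
Slack of Docs = 14 − 2 = 12 seconds.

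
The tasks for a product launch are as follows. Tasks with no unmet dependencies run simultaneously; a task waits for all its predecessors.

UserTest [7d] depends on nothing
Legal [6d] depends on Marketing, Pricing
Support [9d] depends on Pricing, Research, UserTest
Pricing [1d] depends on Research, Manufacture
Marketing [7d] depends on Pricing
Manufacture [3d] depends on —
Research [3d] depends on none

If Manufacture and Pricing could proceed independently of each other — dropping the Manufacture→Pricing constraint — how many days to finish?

17

With the dependency in place, Research→Pricing→Marketing→Legal = 3+1+7+6 = 17 sets the finish at 17 days.
Dropping Manufacture→Pricing doesn't change Pricing's earliest start (3); another predecessor still binds.
The longest chain is now Research→Pricing→Marketing→Legal = 3+1+7+6 = 17, so the project takes 17 days.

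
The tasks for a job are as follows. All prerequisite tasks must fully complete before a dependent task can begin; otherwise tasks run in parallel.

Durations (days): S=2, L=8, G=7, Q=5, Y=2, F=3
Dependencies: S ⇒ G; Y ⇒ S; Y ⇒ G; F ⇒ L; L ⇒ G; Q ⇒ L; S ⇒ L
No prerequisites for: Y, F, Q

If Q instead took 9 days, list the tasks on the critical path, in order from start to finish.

Baseline: Q→L→G = 5+8+7 = 20 → 20 days.
Q is on the critical path; changing it to 9 makes that path 24 days.
The critical path is still Q→L→G; finish is now 24 days.

Q, L, G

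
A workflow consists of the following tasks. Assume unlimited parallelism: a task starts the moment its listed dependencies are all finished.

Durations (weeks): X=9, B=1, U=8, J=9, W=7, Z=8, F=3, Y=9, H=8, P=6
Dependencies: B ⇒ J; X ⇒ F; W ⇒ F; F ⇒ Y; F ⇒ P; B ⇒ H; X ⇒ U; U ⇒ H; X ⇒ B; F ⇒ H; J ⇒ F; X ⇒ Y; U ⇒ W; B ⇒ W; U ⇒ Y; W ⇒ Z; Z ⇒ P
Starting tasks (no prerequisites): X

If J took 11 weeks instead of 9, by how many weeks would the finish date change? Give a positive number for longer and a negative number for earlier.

Baseline: X→U→W→Z→P = 9+8+7+8+6 = 38 → 38 weeks.
J is off the critical path — its longest chain is 31 weeks, giving 7 of slack.
That remains the longest chain; total 38 weeks.
Change in finish: 38 − 38 = +0 weeks.

0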